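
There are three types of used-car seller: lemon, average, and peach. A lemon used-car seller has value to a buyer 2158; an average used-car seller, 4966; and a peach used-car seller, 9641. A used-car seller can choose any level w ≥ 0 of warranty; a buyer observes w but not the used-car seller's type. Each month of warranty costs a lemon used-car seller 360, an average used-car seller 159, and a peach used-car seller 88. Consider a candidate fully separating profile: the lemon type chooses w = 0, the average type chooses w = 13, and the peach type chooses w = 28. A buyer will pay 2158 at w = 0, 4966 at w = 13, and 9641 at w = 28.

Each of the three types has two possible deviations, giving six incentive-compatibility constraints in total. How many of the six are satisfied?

Average (own payoff 4966 − 159×13 = 2899): to w=0 gives 2158 → no gain ✓; to w=28 gives 9641 − 159×28 = 5189 → profitable ✗.
Lemon (own payoff 2158): to w=13 gives 4966 − 360×13 = 286 → no gain ✓; to w=28 gives 9641 − 360×28 = -439 → no gain ✓.
Peach (own payoff 9641 − 88×28 = 7177): to w=0 gives 2158 → no gain ✓; to w=13 gives 4966 − 88×13 = 3822 → no gain ✓.
5 of the 6 constraints hold; not an equilibrium.

5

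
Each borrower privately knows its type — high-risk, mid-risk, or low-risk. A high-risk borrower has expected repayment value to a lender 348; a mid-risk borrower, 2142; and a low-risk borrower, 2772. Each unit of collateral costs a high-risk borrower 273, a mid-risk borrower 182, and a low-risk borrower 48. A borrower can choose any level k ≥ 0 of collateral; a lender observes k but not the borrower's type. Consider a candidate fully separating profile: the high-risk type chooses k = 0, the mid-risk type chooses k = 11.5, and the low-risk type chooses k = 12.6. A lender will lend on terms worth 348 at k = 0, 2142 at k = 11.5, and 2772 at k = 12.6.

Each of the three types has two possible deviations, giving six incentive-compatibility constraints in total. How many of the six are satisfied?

Mid-risk (own payoff 2142 − 182×11.5 = 49): to k=0 gives 348 → profitable ✗; to k=12.6 gives 2772 − 182×12.6 = 478.8 → profitable ✗.
High-risk (own payoff 348): to k=11.5 gives 2142 − 273×11.5 = -997.5 → no gain ✓; to k=12.6 gives 2772 − 273×12.6 = -667.8 → no gain ✓.
Low-risk (own payoff 2772 − 48×12.6 = 2167.2): to k=0 gives 348 → no gain ✓; to k=11.5 gives 2142 − 48×11.5 = 1590 → no gain ✓.
4 of the 6 constraints hold; not an equilibrium.

4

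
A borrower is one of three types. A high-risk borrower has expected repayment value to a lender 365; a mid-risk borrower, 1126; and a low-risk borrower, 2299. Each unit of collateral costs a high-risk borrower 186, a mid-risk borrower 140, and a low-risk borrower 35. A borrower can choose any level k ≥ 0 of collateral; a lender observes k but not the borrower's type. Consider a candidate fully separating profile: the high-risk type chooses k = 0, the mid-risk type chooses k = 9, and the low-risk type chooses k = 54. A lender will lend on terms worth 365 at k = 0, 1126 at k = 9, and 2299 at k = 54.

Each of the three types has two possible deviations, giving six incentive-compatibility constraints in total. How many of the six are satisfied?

4

Mid-risk (own payoff 1126 − 140×9 = -134): to k=0 gives 365 → profitable ✗; to k=54 gives 2299 − 140×54 = -5261 → no gain ✓.
Low-risk (own payoff 2299 − 35×54 = 409): to k=0 gives 365 → no gain ✓; to k=9 gives 1126 − 35×9 = 811 → profitable ✗.
High-risk (own payoff 365): to k=9 gives 1126 − 186×9 = -548 → no gain ✓; to k=54 gives 2299 − 186×54 = -7745 → no gain ✓.
4 of the 6 constraints hold; not an equilibrium.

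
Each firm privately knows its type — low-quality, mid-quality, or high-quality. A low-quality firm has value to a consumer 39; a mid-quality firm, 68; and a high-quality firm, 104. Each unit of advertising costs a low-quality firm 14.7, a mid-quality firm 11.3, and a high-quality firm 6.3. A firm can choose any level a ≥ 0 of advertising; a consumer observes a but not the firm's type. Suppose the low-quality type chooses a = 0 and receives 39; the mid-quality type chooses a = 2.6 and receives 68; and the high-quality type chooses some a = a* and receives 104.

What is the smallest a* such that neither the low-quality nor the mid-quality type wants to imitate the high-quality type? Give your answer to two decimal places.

Low-quality type (on-path payoff 39) won't mimic when 39 ≥ 104 − 14.7·a*, i.e. a* ≥ 4.42.
Mid-quality type (on-path payoff 68 − 11.3×2.6 = 38.62) won't mimic when 38.62 ≥ 104 − 11.3·a*, i.e. a* ≥ 5.79.
Both must hold, so a* = max(4.42, 5.79) = 5.79. The mid-quality type's constraint binds.

5.79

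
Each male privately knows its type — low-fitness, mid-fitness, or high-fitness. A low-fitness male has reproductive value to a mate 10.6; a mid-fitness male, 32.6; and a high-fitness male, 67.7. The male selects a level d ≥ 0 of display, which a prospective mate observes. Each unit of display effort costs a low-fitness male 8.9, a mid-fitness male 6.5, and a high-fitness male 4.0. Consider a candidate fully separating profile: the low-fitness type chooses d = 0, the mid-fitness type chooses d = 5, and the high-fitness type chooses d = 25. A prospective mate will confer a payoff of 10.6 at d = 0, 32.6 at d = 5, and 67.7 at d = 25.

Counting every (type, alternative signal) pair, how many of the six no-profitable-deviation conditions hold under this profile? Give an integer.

Mid-fitness (own payoff 32.6 − 6.5×5 = 0.1): to d=0 gives 10.6 → profitable ✗; to d=25 gives 67.7 − 6.5×25 = -94.8 → no gain ✓.
Low-fitness (own payoff 10.6): to d=5 gives 32.6 − 8.9×5 = -11.9 → no gain ✓; to d=25 gives 67.7 − 8.9×25 = -154.8 → no gain ✓.
High-fitness (own payoff 67.7 − 4.0×25 = -32.3): to d=0 gives 10.6 → profitable ✗; to d=5 gives 32.6 − 4.0×5 = 12.6 → profitable ✗.
3 of the 6 constraints hold; not an equilibrium.

3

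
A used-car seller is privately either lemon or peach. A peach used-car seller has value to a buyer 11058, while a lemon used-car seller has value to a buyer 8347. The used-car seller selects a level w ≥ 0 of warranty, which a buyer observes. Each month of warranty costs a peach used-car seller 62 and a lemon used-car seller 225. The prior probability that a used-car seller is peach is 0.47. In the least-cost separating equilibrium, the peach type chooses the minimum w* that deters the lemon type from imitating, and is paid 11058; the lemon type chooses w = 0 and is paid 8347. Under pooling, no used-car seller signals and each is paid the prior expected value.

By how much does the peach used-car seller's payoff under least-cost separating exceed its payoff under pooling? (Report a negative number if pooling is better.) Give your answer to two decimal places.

Least-cost separating signal: w* solves 8347 = 11058 − 225·w*, so w* = (11058 − 8347)/225 ≈ 12.0489.
Peach type's separating payoff: 11058 − 62 × w* = 11058 − 62 × (11058 − 8347)/225 = 11058 − 168082/225 ≈ 10310.9689.
Pooling payoff: 0.47 × 11058 + 0.53 × 8347 = 9621.17.
Difference: 10310.9689 − 9621.17 = 689.7989, i.e. 689.80 to two decimal places.
The peach type prefers to separate.

689.80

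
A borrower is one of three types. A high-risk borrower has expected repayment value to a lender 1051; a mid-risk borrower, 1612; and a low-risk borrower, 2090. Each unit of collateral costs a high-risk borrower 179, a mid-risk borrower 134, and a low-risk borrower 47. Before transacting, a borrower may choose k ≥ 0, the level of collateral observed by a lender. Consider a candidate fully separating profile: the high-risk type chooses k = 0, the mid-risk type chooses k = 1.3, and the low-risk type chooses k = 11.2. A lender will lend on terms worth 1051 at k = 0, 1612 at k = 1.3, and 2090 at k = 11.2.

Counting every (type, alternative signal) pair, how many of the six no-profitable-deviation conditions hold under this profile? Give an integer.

5

Low-risk (own payoff 2090 − 47×11.2 = 1563.6): to k=0 gives 1051 → no gain ✓; to k=1.3 gives 1612 − 47×1.3 = 1550.9 → no gain ✓.
High-risk (own payoff 1051): to k=1.3 gives 1612 − 179×1.3 = 1379.3 → profitable ✗; to k=11.2 gives 2090 − 179×11.2 = 85.2 → no gain ✓.
Mid-risk (own payoff 1612 − 134×1.3 = 1437.8): to k=0 gives 1051 → no gain ✓; to k=11.2 gives 2090 − 134×11.2 = 589.2 → no gain ✓.
5 of the 6 constraints hold; not an equilibrium.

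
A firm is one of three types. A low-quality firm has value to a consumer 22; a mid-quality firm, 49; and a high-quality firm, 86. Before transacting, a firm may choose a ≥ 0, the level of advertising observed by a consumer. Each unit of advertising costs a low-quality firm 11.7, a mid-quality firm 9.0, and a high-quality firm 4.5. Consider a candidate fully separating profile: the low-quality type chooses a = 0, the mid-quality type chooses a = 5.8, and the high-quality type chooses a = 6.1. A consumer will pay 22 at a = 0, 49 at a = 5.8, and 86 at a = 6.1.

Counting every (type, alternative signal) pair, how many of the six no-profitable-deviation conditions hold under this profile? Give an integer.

4

High-quality (own payoff 86 − 4.5×6.1 = 58.55): to a=0 gives 22 → no gain ✓; to a=5.8 gives 49 − 4.5×5.8 = 22.9 → no gain ✓.
Low-quality (own payoff 22): to a=5.8 gives 49 − 11.7×5.8 = -18.86 → no gain ✓; to a=6.1 gives 86 − 11.7×6.1 = 14.63 → no gain ✓.
Mid-quality (own payoff 49 − 9.0×5.8 = -3.2): to a=0 gives 22 → profitable ✗; to a=6.1 gives 86 − 9.0×6.1 = 31.1 → profitable ✗.
4 of the 6 constraints hold; not an equilibrium.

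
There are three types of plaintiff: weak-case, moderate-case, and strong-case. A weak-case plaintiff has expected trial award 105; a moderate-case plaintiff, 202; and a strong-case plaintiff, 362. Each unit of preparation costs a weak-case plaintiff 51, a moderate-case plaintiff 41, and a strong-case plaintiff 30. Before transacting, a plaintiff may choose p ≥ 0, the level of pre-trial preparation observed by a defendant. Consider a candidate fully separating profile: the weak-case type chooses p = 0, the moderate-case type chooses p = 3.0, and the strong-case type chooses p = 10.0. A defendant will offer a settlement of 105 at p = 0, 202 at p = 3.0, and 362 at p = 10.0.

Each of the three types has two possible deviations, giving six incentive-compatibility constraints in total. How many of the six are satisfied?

Moderate-case (own payoff 202 − 41×3.0 = 79): to p=0 gives 105 → profitable ✗; to p=10.0 gives 362 − 41×10.0 = -48 → no gain ✓.
Weak-case (own payoff 105): to p=3.0 gives 202 − 51×3.0 = 49 → no gain ✓; to p=10.0 gives 362 − 51×10.0 = -148 → no gain ✓.
Strong-case (own payoff 362 − 30×10.0 = 62): to p=0 gives 105 → profitable ✗; to p=3.0 gives 202 − 30×3.0 = 112 → profitable ✗.
3 of the 6 constraints hold; not an equilibrium.

3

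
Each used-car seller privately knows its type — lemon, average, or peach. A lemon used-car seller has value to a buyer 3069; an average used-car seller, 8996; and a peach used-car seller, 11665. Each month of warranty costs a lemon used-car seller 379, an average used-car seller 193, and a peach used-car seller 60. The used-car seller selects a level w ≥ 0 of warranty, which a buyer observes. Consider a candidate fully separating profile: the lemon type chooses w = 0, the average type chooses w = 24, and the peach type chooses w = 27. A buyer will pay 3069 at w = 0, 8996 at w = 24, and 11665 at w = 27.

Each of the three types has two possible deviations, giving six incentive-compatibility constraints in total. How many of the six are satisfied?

5

Peach (own payoff 11665 − 60×27 = 10045): to w=0 gives 3069 → no gain ✓; to w=24 gives 8996 − 60×24 = 7556 → no gain ✓.
Average (own payoff 8996 − 193×24 = 4364): to w=0 gives 3069 → no gain ✓; to w=27 gives 11665 − 193×27 = 6454 → profitable ✗.
Lemon (own payoff 3069): to w=24 gives 8996 − 379×24 = -100 → no gain ✓; to w=27 gives 11665 − 379×27 = 1432 → no gain ✓.
5 of the 6 constraints hold; not an equilibrium.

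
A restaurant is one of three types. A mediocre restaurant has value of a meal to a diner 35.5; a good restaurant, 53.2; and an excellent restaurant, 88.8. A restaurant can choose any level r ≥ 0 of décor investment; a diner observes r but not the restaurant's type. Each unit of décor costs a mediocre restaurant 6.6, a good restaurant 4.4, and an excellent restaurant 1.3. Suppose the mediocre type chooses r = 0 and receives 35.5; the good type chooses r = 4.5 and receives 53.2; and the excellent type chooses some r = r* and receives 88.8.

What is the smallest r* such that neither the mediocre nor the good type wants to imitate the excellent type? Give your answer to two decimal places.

Good type (on-path payoff 53.2 − 4.4×4.5 = 33.4) won't mimic when 33.4 ≥ 88.8 − 4.4·r*, i.e. r* ≥ 12.59.
Mediocre type (on-path payoff 35.5) won't mimic when 35.5 ≥ 88.8 − 6.6·r*, i.e. r* ≥ 8.08.
Both must hold, so r* = max(8.08, 12.59) = 12.59. The good type's constraint binds.

12.59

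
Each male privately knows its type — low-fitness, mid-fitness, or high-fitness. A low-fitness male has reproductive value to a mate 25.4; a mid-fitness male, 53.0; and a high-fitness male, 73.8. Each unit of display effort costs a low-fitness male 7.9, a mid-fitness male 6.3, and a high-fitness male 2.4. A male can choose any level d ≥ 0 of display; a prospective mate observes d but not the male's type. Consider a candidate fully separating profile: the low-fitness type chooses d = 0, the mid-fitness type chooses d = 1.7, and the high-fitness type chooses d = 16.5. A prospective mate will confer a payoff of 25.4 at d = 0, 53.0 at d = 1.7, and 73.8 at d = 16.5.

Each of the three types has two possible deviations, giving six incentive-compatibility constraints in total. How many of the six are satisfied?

4

Mid-fitness (own payoff 53.0 − 6.3×1.7 = 42.29): to d=0 gives 25.4 → no gain ✓; to d=16.5 gives 73.8 − 6.3×16.5 = -30.15 → no gain ✓.
Low-fitness (own payoff 25.4): to d=1.7 gives 53.0 − 7.9×1.7 = 39.57 → profitable ✗; to d=16.5 gives 73.8 − 7.9×16.5 = -56.55 → no gain ✓.
High-fitness (own payoff 73.8 − 2.4×16.5 = 34.2): to d=0 gives 25.4 → no gain ✓; to d=1.7 gives 53.0 − 2.4×1.7 = 48.92 → profitable ✗.
4 of the 6 constraints hold; not an equilibrium.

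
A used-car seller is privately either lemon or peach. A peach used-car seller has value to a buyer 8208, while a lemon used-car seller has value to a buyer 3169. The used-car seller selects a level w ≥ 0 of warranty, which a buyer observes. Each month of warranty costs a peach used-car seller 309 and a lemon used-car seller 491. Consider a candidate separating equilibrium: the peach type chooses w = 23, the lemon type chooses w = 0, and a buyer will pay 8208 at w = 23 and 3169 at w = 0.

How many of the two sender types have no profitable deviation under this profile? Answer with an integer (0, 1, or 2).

Peach type: signal → 8208 − 309 × 23 = 1101; deviate to 0 → 3169. IC fails (1101 < 3169).
Lemon type: stay at 0 → 3169; mimic → 8208 − 491 × 23 = -3085. IC holds (3169 ≥ -3085).
1 of 2 constraints hold, so this profile is not an equilibrium.

1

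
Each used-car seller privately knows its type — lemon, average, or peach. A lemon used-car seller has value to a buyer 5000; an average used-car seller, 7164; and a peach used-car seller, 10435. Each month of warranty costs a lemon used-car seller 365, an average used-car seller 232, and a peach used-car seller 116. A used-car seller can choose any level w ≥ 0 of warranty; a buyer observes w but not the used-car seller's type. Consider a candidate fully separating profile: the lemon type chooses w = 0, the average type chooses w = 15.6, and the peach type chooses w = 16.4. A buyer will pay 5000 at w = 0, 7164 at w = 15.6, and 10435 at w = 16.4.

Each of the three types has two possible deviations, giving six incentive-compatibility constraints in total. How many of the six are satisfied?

Lemon (own payoff 5000): to w=15.6 gives 7164 − 365×15.6 = 1470 → no gain ✓; to w=16.4 gives 10435 − 365×16.4 = 4449 → no gain ✓.
Average (own payoff 7164 − 232×15.6 = 3544.8): to w=0 gives 5000 → profitable ✗; to w=16.4 gives 10435 − 232×16.4 = 6630.2 → profitable ✗.
Peach (own payoff 10435 − 116×16.4 = 8532.6): to w=0 gives 5000 → no gain ✓; to w=15.6 gives 7164 − 116×15.6 = 5354.4 → no gain ✓.
4 of the 6 constraints hold; not an equilibrium.

4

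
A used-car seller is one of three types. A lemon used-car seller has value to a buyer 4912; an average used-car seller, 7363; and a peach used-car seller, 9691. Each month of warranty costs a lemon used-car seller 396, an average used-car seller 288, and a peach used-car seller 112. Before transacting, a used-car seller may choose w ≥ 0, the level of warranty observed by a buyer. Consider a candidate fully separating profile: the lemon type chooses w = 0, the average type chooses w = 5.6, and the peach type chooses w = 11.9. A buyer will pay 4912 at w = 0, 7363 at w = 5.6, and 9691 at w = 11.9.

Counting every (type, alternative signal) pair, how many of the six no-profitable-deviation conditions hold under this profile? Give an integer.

Peach (own payoff 9691 − 112×11.9 = 8358.2): to w=0 gives 4912 → no gain ✓; to w=5.6 gives 7363 − 112×5.6 = 6735.8 → no gain ✓.
Average (own payoff 7363 − 288×5.6 = 5750.2): to w=0 gives 4912 → no gain ✓; to w=11.9 gives 9691 − 288×11.9 = 6263.8 → profitable ✗.
Lemon (own payoff 4912): to w=5.6 gives 7363 − 396×5.6 = 5145.4 → profitable ✗; to w=11.9 gives 9691 − 396×11.9 = 4978.6 → profitable ✗.
3 of the 6 constraints hold; not an equilibrium.

3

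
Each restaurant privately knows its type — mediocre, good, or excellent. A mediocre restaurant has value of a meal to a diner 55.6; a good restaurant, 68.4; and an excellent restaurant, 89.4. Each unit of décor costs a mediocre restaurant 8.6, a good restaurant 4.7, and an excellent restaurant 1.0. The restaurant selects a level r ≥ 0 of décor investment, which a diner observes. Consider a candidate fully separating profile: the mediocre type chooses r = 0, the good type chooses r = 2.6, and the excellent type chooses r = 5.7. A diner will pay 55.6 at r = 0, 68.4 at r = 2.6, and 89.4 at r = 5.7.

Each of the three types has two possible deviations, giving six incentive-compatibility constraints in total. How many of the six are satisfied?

Mediocre (own payoff 55.6): to r=2.6 gives 68.4 − 8.6×2.6 = 46.04 → no gain ✓; to r=5.7 gives 89.4 − 8.6×5.7 = 40.38 → no gain ✓.
Excellent (own payoff 89.4 − 1.0×5.7 = 83.7): to r=0 gives 55.6 → no gain ✓; to r=2.6 gives 68.4 − 1.0×2.6 = 65.8 → no gain ✓.
Good (own payoff 68.4 − 4.7×2.6 = 56.18): to r=0 gives 55.6 → no gain ✓; to r=5.7 gives 89.4 − 4.7×5.7 = 62.61 → profitable ✗.
5 of the 6 constraints hold; not an equilibrium.

5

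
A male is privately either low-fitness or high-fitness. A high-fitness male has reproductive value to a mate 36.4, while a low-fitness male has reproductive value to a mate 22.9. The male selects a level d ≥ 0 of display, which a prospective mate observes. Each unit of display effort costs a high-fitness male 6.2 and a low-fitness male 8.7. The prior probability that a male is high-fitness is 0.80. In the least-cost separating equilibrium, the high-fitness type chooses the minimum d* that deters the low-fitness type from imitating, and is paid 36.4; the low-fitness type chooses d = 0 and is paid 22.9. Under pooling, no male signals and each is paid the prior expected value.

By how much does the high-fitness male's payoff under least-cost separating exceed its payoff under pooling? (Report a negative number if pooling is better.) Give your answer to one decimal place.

-6.9

Least-cost separating signal: d* solves 22.9 = 36.4 − 8.7·d*, so d* = (36.4 − 22.9)/8.7 ≈ 1.5517.
High-fitness type's separating payoff: 36.4 − 6.2 × d* = 36.4 − 6.2 × (36.4 − 22.9)/8.7 = 36.4 − 83.7/8.7 ≈ 26.779.
Pooling payoff: 0.80 × 36.4 + 0.20 × 22.9 = 33.7.
Difference: 26.779 − 33.7 = -6.921, i.e. -6.9 to one decimal place.
The high-fitness type would prefer the pooling outcome.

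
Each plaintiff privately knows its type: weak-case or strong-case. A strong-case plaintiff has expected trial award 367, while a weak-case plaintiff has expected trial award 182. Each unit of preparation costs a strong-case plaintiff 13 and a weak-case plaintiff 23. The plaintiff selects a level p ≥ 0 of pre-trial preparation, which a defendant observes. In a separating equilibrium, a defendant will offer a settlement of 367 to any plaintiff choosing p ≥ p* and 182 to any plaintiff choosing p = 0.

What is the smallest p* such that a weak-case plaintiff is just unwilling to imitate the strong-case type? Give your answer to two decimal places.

8.04

A weak-case plaintiff choosing p = 0 receives 182.
Imitating at p* instead would pay 367 at cost 23·p*, netting 367 − 23·p*.
Indifference: 182 = 367 − 23·p*, so p* = (367 − 182) / 23 ≈ 8.04.
At p* the weak-case type's incentive constraint just binds; the strong-case type strictly prefers p* since its per-unit cost is lower.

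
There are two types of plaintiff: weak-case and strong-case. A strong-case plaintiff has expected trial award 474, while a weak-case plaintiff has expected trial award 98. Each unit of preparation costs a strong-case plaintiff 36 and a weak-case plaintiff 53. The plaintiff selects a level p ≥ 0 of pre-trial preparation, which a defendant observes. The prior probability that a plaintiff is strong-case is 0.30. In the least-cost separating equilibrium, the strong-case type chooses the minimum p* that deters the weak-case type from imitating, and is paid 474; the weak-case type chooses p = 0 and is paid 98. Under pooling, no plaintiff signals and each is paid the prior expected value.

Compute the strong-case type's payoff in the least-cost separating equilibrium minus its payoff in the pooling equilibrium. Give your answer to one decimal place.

Least-cost separating signal: p* solves 98 = 474 − 53·p*, so p* = (474 − 98)/53 ≈ 7.0943.
Strong-case type's separating payoff: 474 − 36 × p* = 474 − 36 × (474 − 98)/53 = 474 − 13536/53 ≈ 218.604.
Pooling payoff: 0.30 × 474 + 0.70 × 98 = 210.8.
Difference: 218.604 − 210.8 = 7.804, i.e. 7.8 to one decimal place.
The strong-case type prefers to separate.

7.8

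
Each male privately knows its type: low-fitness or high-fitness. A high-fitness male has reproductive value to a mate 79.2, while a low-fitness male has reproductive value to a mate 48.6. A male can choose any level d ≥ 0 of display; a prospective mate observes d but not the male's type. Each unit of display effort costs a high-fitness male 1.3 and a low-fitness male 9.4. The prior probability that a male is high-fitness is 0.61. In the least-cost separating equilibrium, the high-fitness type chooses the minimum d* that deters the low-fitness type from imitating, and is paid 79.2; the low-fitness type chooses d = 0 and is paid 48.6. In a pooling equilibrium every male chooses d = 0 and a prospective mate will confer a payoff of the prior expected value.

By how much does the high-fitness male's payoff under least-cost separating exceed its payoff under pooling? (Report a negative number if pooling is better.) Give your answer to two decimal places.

Least-cost separating signal: d* solves 48.6 = 79.2 − 9.4·d*, so d* = (79.2 − 48.6)/9.4 ≈ 3.2553.
High-fitness type's separating payoff: 79.2 − 1.3 × d* = 79.2 − 1.3 × (79.2 − 48.6)/9.4 = 79.2 − 39.78/9.4 ≈ 74.9681.
Pooling payoff: 0.61 × 79.2 + 0.39 × 48.6 = 67.266.
Difference: 74.9681 − 67.266 = 7.7021, i.e. 7.70 to two decimal places.
The high-fitness type prefers to separate.

7.70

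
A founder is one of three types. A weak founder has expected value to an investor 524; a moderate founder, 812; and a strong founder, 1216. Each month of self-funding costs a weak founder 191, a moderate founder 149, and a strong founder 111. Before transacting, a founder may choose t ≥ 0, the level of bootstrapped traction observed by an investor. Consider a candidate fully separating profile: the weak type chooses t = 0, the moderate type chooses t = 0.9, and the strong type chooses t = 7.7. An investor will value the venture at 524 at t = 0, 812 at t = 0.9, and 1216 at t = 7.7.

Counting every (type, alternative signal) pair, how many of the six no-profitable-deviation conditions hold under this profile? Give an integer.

Moderate (own payoff 812 − 149×0.9 = 677.9): to t=0 gives 524 → no gain ✓; to t=7.7 gives 1216 − 149×7.7 = 68.7 → no gain ✓.
Weak (own payoff 524): to t=0.9 gives 812 − 191×0.9 = 640.1 → profitable ✗; to t=7.7 gives 1216 − 191×7.7 = -254.7 → no gain ✓.
Strong (own payoff 1216 − 111×7.7 = 361.3): to t=0 gives 524 → profitable ✗; to t=0.9 gives 812 − 111×0.9 = 712.1 → profitable ✗.
3 of the 6 constraints hold; not an equilibrium.

3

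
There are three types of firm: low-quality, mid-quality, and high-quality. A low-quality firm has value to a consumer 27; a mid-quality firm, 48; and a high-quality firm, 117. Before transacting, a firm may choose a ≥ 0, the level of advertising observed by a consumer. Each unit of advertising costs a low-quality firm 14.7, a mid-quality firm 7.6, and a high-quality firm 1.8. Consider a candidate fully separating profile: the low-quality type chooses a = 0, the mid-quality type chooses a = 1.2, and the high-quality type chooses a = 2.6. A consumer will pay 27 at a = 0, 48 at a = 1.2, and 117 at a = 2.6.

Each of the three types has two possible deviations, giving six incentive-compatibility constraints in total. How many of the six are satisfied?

3

Low-quality (own payoff 27): to a=1.2 gives 48 − 14.7×1.2 = 30.36 → profitable ✗; to a=2.6 gives 117 − 14.7×2.6 = 78.78 → profitable ✗.
Mid-quality (own payoff 48 − 7.6×1.2 = 38.88): to a=0 gives 27 → no gain ✓; to a=2.6 gives 117 − 7.6×2.6 = 97.24 → profitable ✗.
High-quality (own payoff 117 − 1.8×2.6 = 112.32): to a=0 gives 27 → no gain ✓; to a=1.2 gives 48 − 1.8×1.2 = 45.84 → no gain ✓.
3 of the 6 constraints hold; not an equilibrium.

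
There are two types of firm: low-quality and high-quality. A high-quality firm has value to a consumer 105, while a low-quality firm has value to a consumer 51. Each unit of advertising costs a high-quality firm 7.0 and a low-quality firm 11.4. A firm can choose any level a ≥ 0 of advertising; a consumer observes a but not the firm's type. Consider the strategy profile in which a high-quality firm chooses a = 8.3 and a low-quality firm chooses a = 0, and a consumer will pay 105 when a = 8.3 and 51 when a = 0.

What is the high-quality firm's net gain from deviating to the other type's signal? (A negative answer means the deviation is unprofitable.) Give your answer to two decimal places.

Playing a = 8.3 the high-quality firm receives 105 − 7.0 × 8.3 = 46.9.
Deviating to a = 0 yields 51 instead.
Gain from deviating: 51 − 46.9 = 4.10.
The gain is positive, so the high-quality type's incentive-compatibility constraint is violated — this profile is not a separating equilibrium.

4.10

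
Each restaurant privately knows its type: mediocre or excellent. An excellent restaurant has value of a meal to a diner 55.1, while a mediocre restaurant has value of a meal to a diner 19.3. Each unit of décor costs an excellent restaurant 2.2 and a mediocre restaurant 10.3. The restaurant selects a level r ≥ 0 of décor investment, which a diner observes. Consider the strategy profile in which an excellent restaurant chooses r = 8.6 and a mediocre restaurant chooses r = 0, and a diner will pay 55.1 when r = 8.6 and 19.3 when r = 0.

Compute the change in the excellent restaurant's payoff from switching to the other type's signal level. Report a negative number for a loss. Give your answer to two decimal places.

Playing r = 8.6 the excellent restaurant receives 55.1 − 2.2 × 8.6 = 36.18.
Deviating to r = 0 yields 19.3 instead.
Gain from deviating: 19.3 − 36.18 = -16.88.
The gain is negative, so the excellent type's incentive-compatibility constraint is satisfied.

-16.88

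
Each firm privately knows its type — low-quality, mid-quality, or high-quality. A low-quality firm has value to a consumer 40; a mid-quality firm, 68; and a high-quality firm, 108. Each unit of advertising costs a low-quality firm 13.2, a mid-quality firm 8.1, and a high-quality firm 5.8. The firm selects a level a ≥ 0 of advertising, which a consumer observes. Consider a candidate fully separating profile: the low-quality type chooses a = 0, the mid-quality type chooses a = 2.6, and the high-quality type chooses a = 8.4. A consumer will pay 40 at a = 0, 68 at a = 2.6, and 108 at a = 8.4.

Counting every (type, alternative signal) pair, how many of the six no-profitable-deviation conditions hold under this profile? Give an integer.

High-quality (own payoff 108 − 5.8×8.4 = 59.28): to a=0 gives 40 → no gain ✓; to a=2.6 gives 68 − 5.8×2.6 = 52.92 → no gain ✓.
Mid-quality (own payoff 68 − 8.1×2.6 = 46.94): to a=0 gives 40 → no gain ✓; to a=8.4 gives 108 − 8.1×8.4 = 39.96 → no gain ✓.
Low-quality (own payoff 40): to a=2.6 gives 68 − 13.2×2.6 = 33.68 → no gain ✓; to a=8.4 gives 108 − 13.2×8.4 = -2.88 → no gain ✓.
6 of the 6 constraints hold; this profile is a separating equilibrium.

6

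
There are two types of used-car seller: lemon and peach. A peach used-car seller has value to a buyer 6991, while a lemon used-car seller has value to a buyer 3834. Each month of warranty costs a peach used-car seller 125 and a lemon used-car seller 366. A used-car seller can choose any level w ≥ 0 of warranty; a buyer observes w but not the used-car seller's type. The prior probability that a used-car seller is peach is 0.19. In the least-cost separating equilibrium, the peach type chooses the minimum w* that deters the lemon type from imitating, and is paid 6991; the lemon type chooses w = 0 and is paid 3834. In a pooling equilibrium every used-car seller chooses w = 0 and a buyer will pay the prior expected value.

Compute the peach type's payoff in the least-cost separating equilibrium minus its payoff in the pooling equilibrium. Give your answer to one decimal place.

Least-cost separating signal: w* solves 3834 = 6991 − 366·w*, so w* = (6991 − 3834)/366 ≈ 8.6257.
Peach type's separating payoff: 6991 − 125 × w* = 6991 − 125 × (6991 − 3834)/366 = 6991 − 394625/366 ≈ 5912.790.
Pooling payoff: 0.19 × 6991 + 0.81 × 3834 = 4433.83.
Difference: 5912.790 − 4433.83 = 1478.96, i.e. 1479.0 to one decimal place.
The peach type prefers to separate.

1479.0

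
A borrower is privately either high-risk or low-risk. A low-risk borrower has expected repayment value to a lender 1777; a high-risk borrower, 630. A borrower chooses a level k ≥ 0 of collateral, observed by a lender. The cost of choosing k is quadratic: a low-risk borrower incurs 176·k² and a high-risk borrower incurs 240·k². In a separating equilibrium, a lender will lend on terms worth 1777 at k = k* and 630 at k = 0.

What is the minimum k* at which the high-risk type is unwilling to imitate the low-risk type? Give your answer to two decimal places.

The high-risk type at k = 0 receives 630; imitating at k* yields 1777 − 240·k*².
Indifference: 630 = 1777 − 240·k*², so k*² = (1777 − 630) / 240 ≈ 4.7792.
k* = √4.7792 ≈ 2.19.

2.19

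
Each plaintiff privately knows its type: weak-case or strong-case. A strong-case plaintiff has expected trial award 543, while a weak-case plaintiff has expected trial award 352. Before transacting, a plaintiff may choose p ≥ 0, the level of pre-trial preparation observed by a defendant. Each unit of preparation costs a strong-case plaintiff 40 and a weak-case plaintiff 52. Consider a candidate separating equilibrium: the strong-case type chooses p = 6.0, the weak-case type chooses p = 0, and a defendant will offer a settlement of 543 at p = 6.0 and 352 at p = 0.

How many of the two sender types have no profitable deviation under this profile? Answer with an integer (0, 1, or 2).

Weak-case type: stay at 0 → 352; mimic → 543 − 52 × 6.0 = 231. IC holds (352 ≥ 231).
Strong-case type: signal → 543 − 40 × 6.0 = 303; deviate to 0 → 352. IC fails (303 < 352).
1 of 2 constraints hold, so this profile is not an equilibrium.

1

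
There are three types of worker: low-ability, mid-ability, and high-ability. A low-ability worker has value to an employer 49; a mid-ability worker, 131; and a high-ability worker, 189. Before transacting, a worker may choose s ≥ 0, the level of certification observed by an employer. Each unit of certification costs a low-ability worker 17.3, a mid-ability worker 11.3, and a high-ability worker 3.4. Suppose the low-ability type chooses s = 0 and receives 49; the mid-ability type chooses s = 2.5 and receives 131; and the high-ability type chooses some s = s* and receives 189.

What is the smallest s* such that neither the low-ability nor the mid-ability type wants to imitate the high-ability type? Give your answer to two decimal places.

Mid-ability type (on-path payoff 131 − 11.3×2.5 = 102.75) won't mimic when 102.75 ≥ 189 − 11.3·s*, i.e. s* ≥ 7.63.
Low-ability type (on-path payoff 49) won't mimic when 49 ≥ 189 − 17.3·s*, i.e. s* ≥ 8.09.
Both must hold, so s* = max(8.09, 7.63) = 8.09. The low-ability type's constraint binds.

8.09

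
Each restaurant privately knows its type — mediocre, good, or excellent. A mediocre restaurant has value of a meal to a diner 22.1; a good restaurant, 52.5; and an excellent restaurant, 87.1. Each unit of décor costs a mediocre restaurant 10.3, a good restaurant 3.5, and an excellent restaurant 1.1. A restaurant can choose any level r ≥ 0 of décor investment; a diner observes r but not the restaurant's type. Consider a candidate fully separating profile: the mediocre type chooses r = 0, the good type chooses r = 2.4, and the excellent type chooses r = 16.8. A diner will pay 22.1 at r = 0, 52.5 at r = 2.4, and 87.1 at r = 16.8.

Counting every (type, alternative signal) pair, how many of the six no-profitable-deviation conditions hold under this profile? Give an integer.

Excellent (own payoff 87.1 − 1.1×16.8 = 68.62): to r=0 gives 22.1 → no gain ✓; to r=2.4 gives 52.5 − 1.1×2.4 = 49.86 → no gain ✓.
Mediocre (own payoff 22.1): to r=2.4 gives 52.5 − 10.3×2.4 = 27.78 → profitable ✗; to r=16.8 gives 87.1 − 10.3×16.8 = -85.94 → no gain ✓.
Good (own payoff 52.5 − 3.5×2.4 = 44.1): to r=0 gives 22.1 → no gain ✓; to r=16.8 gives 87.1 − 3.5×16.8 = 28.3 → no gain ✓.
5 of the 6 constraints hold; not an equilibrium.

5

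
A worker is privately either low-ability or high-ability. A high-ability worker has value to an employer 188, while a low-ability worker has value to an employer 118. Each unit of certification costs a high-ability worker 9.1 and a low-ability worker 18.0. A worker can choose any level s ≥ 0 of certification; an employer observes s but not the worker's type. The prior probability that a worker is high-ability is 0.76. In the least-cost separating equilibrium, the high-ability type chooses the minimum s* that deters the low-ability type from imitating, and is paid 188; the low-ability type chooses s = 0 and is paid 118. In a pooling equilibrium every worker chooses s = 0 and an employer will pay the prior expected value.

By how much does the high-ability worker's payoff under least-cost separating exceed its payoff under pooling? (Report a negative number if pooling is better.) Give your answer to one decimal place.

Least-cost separating signal: s* solves 118 = 188 − 18.0·s*, so s* = (188 − 118)/18.0 ≈ 3.8889.
High-ability type's separating payoff: 188 − 9.1 × s* = 188 − 9.1 × (188 − 118)/18.0 = 188 − 637/18.0 ≈ 152.611.
Pooling payoff: 0.76 × 188 + 0.24 × 118 = 171.2.
Difference: 152.611 − 171.2 = -18.589, i.e. -18.6 to one decimal place.
The high-ability type would prefer the pooling outcome.

-18.6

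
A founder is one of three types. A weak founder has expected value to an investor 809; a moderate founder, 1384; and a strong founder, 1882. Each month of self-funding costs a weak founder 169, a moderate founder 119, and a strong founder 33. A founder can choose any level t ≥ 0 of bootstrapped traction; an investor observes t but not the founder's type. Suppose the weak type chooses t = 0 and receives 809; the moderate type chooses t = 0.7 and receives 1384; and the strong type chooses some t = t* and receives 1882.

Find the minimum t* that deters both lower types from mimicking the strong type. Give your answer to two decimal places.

6.35

Weak type (on-path payoff 809) won't mimic when 809 ≥ 1882 − 169·t*, i.e. t* ≥ 6.35.
Moderate type (on-path payoff 1384 − 119×0.7 = 1300.7) won't mimic when 1300.7 ≥ 1882 − 119·t*, i.e. t* ≥ 4.88.
Both must hold, so t* = max(6.35, 4.88) = 6.35. The weak type's constraint binds.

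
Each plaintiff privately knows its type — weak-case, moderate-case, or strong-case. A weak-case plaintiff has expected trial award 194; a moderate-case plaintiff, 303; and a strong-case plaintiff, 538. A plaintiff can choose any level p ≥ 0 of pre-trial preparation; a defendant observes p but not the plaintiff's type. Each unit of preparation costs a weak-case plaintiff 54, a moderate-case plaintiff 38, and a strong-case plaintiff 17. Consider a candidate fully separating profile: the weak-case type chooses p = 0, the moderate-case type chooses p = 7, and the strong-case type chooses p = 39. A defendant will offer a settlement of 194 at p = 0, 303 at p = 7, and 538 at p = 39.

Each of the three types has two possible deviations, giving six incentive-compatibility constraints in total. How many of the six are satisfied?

3

Weak-case (own payoff 194): to p=7 gives 303 − 54×7 = -75 → no gain ✓; to p=39 gives 538 − 54×39 = -1568 → no gain ✓.
Moderate-case (own payoff 303 − 38×7 = 37): to p=0 gives 194 → profitable ✗; to p=39 gives 538 − 38×39 = -944 → no gain ✓.
Strong-case (own payoff 538 − 17×39 = -125): to p=0 gives 194 → profitable ✗; to p=7 gives 303 − 17×7 = 184 → profitable ✗.
3 of the 6 constraints hold; not an equilibrium.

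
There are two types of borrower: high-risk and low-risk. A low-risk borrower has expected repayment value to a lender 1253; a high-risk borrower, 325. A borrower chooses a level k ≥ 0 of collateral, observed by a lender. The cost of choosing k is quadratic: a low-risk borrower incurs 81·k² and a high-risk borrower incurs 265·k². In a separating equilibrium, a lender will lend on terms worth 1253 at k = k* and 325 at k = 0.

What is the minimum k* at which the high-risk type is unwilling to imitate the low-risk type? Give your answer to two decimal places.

1.87

The high-risk type at k = 0 receives 325; imitating at k* yields 1253 − 265·k*².
Indifference: 325 = 1253 − 265·k*², so k*² = (1253 − 325) / 265 ≈ 3.5019.
k* = √3.5019 ≈ 1.87.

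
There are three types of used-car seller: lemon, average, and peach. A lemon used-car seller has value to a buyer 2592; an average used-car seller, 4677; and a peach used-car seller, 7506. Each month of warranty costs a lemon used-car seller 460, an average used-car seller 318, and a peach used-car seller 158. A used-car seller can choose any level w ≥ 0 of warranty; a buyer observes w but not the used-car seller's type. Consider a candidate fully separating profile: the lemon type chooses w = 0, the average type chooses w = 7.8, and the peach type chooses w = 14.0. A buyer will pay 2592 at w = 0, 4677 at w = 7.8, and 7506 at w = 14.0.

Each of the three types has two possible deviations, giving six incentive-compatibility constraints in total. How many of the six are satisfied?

Peach (own payoff 7506 − 158×14.0 = 5294): to w=0 gives 2592 → no gain ✓; to w=7.8 gives 4677 − 158×7.8 = 3444.6 → no gain ✓.
Lemon (own payoff 2592): to w=7.8 gives 4677 − 460×7.8 = 1089 → no gain ✓; to w=14.0 gives 7506 − 460×14.0 = 1066 → no gain ✓.
Average (own payoff 4677 − 318×7.8 = 2196.6): to w=0 gives 2592 → profitable ✗; to w=14.0 gives 7506 − 318×14.0 = 3054 → profitable ✗.
4 of the 6 constraints hold; not an equilibrium.

4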